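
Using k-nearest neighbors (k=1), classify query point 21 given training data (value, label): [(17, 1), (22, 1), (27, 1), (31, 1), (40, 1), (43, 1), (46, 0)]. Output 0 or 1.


Distances from query 21:
Point 22 (class 1): distance = 1
K=1 nearest neighbors: classes = [1]
Votes for class 1: 1 / 1
Majority vote => class 1

1


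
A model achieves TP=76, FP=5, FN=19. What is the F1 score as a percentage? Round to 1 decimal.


Precision = TP / (TP + FP) = 76 / 81 = 0.9383
Recall = TP / (TP + FN) = 76 / 95 = 0.8
F1 = 2 * P * R / (P + R)
= 2 * 0.9383 * 0.8 / (0.9383 + 0.8)
= 1.5012 / 1.7383
= 0.8636
As percentage: 86.4%

86.4


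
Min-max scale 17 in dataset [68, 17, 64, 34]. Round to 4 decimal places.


Min = 17, Max = 68
Range = 68 - 17 = 51
Scaled = (x - min) / (max - min)
= (17 - 17) / 51
= 0 / 51
= 0.0000

0.0000


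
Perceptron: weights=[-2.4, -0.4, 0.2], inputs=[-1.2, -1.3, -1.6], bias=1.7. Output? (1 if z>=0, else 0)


z = w . x + b
= -2.4*-1.2 + -0.4*-1.3 + 0.2*-1.6 + 1.7
= 2.88 + 0.52 + -0.32 + 1.7
= 3.08 + 1.7
= 4.78
Since z = 4.78 >= 0, output = 1

1


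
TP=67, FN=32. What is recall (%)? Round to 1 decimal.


Recall = TP / (TP + FN) * 100
= 67 / (67 + 32)
= 67 / 99
= 0.6768
= 67.7%

67.7


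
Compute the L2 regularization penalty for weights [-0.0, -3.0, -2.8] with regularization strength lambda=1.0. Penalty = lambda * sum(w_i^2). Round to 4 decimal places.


Squaring each weight:
(-0.0)^2 = 0.0
(-3.0)^2 = 9.0
(-2.8)^2 = 7.84
Sum of squares = 16.84
Penalty = 1.0 * 16.84 = 16.8400

16.8400


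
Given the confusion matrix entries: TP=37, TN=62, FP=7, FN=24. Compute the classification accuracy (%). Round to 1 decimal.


Accuracy = (TP + TN) / (TP + TN + FP + FN) * 100
= (37 + 62) / (37 + 62 + 7 + 24)
= 99 / 130
= 0.7615
= 76.2%

76.2


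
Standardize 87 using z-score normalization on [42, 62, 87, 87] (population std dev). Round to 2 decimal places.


Mean = (42 + 62 + 87 + 87) / 4 = 69.5
Variance = sum((x_i - mean)^2) / n = 356.25
Std = sqrt(356.25) = 18.8746
Z = (x - mean) / std
= (87 - 69.5) / 18.8746
= 17.5 / 18.8746
= 0.93

0.93


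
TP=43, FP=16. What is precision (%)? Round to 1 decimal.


Precision = TP / (TP + FP) * 100
= 43 / (43 + 16)
= 43 / 59
= 0.7288
= 72.9%

72.9


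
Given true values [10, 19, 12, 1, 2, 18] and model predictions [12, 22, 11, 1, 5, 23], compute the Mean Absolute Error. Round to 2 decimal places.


Absolute errors: [2, 3, 1, 0, 3, 5]
Sum of absolute errors = 14
MAE = 14 / 6 = 2.33

2.33


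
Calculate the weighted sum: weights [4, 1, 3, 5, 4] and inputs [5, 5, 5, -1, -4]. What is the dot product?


Element-wise products:
4 * 5 = 20
1 * 5 = 5
3 * 5 = 15
5 * -1 = -5
4 * -4 = -16
Sum = 20 + 5 + 15 + -5 + -16
= 19

19


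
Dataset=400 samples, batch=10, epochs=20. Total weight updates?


Iterations per epoch = 400 / 10 = 40
Total updates = iterations_per_epoch * epochs
= 40 * 20
= 800

800


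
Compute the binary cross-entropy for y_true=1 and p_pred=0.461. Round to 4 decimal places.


For y=1: Loss = -log(p)
= -log(0.461)
= -(-0.7744)
= 0.7744

0.7744


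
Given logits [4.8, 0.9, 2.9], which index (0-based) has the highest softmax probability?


Softmax is a monotonic transformation, so it preserves the argmax.
We need to find the index of the maximum logit.
Index 0: 4.8
Index 1: 0.9
Index 2: 2.9
Maximum logit = 4.8 at index 0

0


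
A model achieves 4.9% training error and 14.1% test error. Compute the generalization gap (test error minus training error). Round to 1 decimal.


Generalization gap = test_error - train_error
= 14.1 - 4.9
= 9.2%
A moderate gap.

9.2


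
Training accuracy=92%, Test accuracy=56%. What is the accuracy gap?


Gap = train_accuracy - test_accuracy
= 92 - 56
= 36%
This large gap strongly indicates overfitting.

36


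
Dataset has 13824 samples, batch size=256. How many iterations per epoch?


Iterations per epoch = dataset_size / batch_size
= 13824 / 256
= 54

54


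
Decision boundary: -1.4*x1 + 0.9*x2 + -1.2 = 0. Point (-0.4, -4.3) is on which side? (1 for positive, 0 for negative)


Compute -1.4 * -0.4 + 0.9 * -4.3 + -1.2
= 0.56 + -3.87 + -1.2
= -4.51
Since -4.51 < 0, the point is on the negative side.

0


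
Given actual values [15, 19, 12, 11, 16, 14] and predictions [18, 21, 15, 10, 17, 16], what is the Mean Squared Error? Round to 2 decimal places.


Differences: [-3, -2, -3, 1, -1, -2]
Squared errors: [9, 4, 9, 1, 1, 4]
Sum of squared errors = 28
MSE = 28 / 6 = 4.67

4.67


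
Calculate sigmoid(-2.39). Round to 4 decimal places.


sigmoid(z) = 1 / (1 + exp(-z))
exp(-(-2.39)) = exp(2.39) = 10.9135
1 + 10.9135 = 11.9135
1 / 11.9135 = 0.0839

0.0839


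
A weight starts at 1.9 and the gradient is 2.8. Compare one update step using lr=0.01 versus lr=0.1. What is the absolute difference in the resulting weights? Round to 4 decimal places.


With lr=0.01: w_new = 1.9 - 0.01 * 2.8 = 1.872
With lr=0.1: w_new = 1.9 - 0.1 * 2.8 = 1.62
Absolute difference = |1.872 - 1.62|
= 0.2520

0.2520


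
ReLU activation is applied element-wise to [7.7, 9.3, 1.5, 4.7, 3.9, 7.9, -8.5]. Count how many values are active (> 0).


ReLU(x) = max(0, x) for each element:
ReLU(7.7) = 7.7
ReLU(9.3) = 9.3
ReLU(1.5) = 1.5
ReLU(4.7) = 4.7
ReLU(3.9) = 3.9
ReLU(7.9) = 7.9
ReLU(-8.5) = 0
Active neurons (>0): 6

6


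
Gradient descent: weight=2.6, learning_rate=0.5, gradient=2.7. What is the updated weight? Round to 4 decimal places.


w_new = w_old - lr * gradient
= 2.6 - 0.5 * 2.7
= 2.6 - (1.35)
= 1.2500

1.2500


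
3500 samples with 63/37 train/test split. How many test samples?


Train samples = 3500 * 63% = 2205
Test samples = 3500 - 2205
= 1295

1295


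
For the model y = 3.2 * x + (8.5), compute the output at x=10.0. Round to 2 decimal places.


y = 3.2 * 10.0 + (8.5)
= 32.0 + (8.5)
= 40.50

40.50


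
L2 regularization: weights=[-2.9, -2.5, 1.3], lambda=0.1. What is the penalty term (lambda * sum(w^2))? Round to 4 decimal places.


Squaring each weight:
(-2.9)^2 = 8.41
(-2.5)^2 = 6.25
1.3^2 = 1.69
Sum of squares = 16.35
Penalty = 0.1 * 16.35 = 1.6350

1.6350


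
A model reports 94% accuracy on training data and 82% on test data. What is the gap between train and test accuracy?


Gap = train_accuracy - test_accuracy
= 94 - 82
= 12%
This gap suggests the model is overfitting.

12


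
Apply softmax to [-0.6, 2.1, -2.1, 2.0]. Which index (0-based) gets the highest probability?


Softmax is a monotonic transformation, so it preserves the argmax.
We need to find the index of the maximum logit.
Index 0: -0.6
Index 1: 2.1
Index 2: -2.1
Index 3: 2.0
Maximum logit = 2.1 at index 1

1


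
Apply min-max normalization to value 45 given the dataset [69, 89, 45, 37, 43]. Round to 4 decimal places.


Min = 37, Max = 89
Range = 89 - 37 = 52
Scaled = (x - min) / (max - min)
= (45 - 37) / 52
= 8 / 52
= 0.1538

0.1538


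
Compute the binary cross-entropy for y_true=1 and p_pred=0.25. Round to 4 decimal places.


For y=1: Loss = -log(p)
= -log(0.25)
= -(-1.3863)
= 1.3863

1.3863


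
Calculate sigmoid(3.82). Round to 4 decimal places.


sigmoid(z) = 1 / (1 + exp(-z))
exp(-(3.82)) = exp(-3.82) = 0.0219
1 + 0.0219 = 1.0219
1 / 1.0219 = 0.9785

0.9785


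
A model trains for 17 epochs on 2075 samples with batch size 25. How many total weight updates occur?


Iterations per epoch = 2075 / 25 = 83
Total updates = iterations_per_epoch * epochs
= 83 * 17
= 1411

1411


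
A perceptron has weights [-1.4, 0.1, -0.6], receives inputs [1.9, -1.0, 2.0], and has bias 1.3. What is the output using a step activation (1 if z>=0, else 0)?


z = w . x + b
= -1.4*1.9 + 0.1*-1.0 + -0.6*2.0 + 1.3
= -2.66 + -0.1 + -1.2 + 1.3
= -3.96 + 1.3
= -2.66
Since z = -2.66 < 0, output = 0

0


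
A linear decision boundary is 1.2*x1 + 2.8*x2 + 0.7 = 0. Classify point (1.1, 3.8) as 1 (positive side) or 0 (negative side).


Compute 1.2 * 1.1 + 2.8 * 3.8 + 0.7
= 1.32 + 10.64 + 0.7
= 12.66
Since 12.66 >= 0, the point is on the positive side.

1


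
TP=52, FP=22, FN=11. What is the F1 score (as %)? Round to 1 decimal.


Precision = TP / (TP + FP) = 52 / 74 = 0.7027
Recall = TP / (TP + FN) = 52 / 63 = 0.8254
F1 = 2 * P * R / (P + R)
= 2 * 0.7027 * 0.8254 / (0.7027 + 0.8254)
= 1.16 / 1.5281
= 0.7591
As percentage: 75.9%

75.9


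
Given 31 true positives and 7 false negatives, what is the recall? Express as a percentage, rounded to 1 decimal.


Recall = TP / (TP + FN) * 100
= 31 / (31 + 7)
= 31 / 38
= 0.8158
= 81.6%

81.6


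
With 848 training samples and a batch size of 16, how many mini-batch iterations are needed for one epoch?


Iterations per epoch = dataset_size / batch_size
= 848 / 16
= 53

53


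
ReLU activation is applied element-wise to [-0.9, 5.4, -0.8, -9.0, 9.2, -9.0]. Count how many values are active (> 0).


ReLU(x) = max(0, x) for each element:
ReLU(-0.9) = 0
ReLU(5.4) = 5.4
ReLU(-0.8) = 0
ReLU(-9.0) = 0
ReLU(9.2) = 9.2
ReLU(-9.0) = 0
Active neurons (>0): 2

2


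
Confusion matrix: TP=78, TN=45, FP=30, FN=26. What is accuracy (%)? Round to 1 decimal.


Accuracy = (TP + TN) / (TP + TN + FP + FN) * 100
= (78 + 45) / (78 + 45 + 30 + 26)
= 123 / 179
= 0.6872
= 68.7%

68.7


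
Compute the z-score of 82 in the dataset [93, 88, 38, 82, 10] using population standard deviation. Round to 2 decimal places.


Mean = (93 + 88 + 38 + 82 + 10) / 5 = 62.2
Variance = sum((x_i - mean)^2) / n = 1063.36
Std = sqrt(1063.36) = 32.6092
Z = (x - mean) / std
= (82 - 62.2) / 32.6092
= 19.8 / 32.6092
= 0.61

0.61


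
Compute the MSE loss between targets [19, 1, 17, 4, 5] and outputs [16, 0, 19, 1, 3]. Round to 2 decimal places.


Differences: [3, 1, -2, 3, 2]
Squared errors: [9, 1, 4, 9, 4]
Sum of squared errors = 27
MSE = 27 / 5 = 5.40

5.40


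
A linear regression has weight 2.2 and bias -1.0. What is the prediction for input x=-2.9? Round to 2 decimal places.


y = 2.2 * -2.9 + (-1.0)
= -6.38 + (-1.0)
= -7.38

-7.38


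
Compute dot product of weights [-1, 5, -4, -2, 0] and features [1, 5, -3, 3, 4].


Element-wise products:
-1 * 1 = -1
5 * 5 = 25
-4 * -3 = 12
-2 * 3 = -6
0 * 4 = 0
Sum = -1 + 25 + 12 + -6 + 0
= 30

30


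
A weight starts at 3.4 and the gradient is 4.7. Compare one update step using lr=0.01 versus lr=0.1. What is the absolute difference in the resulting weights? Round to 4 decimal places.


With lr=0.01: w_new = 3.4 - 0.01 * 4.7 = 3.353
With lr=0.1: w_new = 3.4 - 0.1 * 4.7 = 2.93
Absolute difference = |3.353 - 2.93|
= 0.4230

0.4230


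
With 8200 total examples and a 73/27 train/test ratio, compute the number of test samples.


Train samples = 8200 * 73% = 5986
Test samples = 8200 - 5986
= 2214

2214


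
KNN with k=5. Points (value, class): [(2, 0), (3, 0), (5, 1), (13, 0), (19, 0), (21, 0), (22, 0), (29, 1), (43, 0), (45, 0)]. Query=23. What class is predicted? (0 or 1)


Distances from query 23:
Point 22 (class 0): distance = 1
Point 21 (class 0): distance = 2
Point 19 (class 0): distance = 4
Point 29 (class 1): distance = 6
Point 13 (class 0): distance = 10
K=5 nearest neighbors: classes = [0, 0, 0, 1, 0]
Votes for class 1: 1 / 5
Majority vote => class 0

0


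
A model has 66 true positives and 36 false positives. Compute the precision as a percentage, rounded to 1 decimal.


Precision = TP / (TP + FP) * 100
= 66 / (66 + 36)
= 66 / 102
= 0.6471
= 64.7%

64.7


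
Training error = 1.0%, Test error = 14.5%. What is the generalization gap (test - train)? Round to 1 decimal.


Generalization gap = test_error - train_error
= 14.5 - 1.0
= 13.5%
A large gap suggests overfitting.

13.5


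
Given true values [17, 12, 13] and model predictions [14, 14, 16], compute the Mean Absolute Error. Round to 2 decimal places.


Absolute errors: [3, 2, 3]
Sum of absolute errors = 8
MAE = 8 / 3 = 2.67

2.67


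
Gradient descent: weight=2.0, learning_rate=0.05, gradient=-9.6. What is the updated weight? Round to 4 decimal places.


w_new = w_old - lr * gradient
= 2.0 - 0.05 * -9.6
= 2.0 - (-0.48)
= 2.4800

2.4800


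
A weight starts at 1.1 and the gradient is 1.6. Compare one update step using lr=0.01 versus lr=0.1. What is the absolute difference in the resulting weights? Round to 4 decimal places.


With lr=0.01: w_new = 1.1 - 0.01 * 1.6 = 1.084
With lr=0.1: w_new = 1.1 - 0.1 * 1.6 = 0.94
Absolute difference = |1.084 - 0.94|
= 0.1440

0.1440


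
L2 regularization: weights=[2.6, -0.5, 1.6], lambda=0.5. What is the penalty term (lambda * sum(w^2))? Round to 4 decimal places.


Squaring each weight:
2.6^2 = 6.76
(-0.5)^2 = 0.25
1.6^2 = 2.56
Sum of squares = 9.57
Penalty = 0.5 * 9.57 = 4.7850

4.7850


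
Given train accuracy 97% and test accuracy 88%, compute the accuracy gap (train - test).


Gap = train_accuracy - test_accuracy
= 97 - 88
= 9%
This moderate gap may indicate mild overfitting.

9


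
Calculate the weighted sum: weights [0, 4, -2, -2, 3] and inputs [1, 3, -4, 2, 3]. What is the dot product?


Element-wise products:
0 * 1 = 0
4 * 3 = 12
-2 * -4 = 8
-2 * 2 = -4
3 * 3 = 9
Sum = 0 + 12 + 8 + -4 + 9
= 25

25


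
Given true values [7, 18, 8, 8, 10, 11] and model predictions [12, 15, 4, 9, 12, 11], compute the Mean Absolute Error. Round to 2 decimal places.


Absolute errors: [5, 3, 4, 1, 2, 0]
Sum of absolute errors = 15
MAE = 15 / 6 = 2.50

2.50


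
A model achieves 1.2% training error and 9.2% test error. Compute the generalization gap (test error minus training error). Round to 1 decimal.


Generalization gap = test_error - train_error
= 9.2 - 1.2
= 8.0%
A moderate gap.

8.0


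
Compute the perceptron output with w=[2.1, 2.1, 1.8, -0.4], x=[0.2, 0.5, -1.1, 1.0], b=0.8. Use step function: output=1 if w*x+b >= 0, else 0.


z = w . x + b
= 2.1*0.2 + 2.1*0.5 + 1.8*-1.1 + -0.4*1.0 + 0.8
= 0.42 + 1.05 + -1.98 + -0.4 + 0.8
= -0.91 + 0.8
= -0.11
Since z = -0.11 < 0, output = 0

0


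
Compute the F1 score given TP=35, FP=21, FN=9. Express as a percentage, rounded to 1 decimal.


Precision = TP / (TP + FP) = 35 / 56 = 0.625
Recall = TP / (TP + FN) = 35 / 44 = 0.7955
F1 = 2 * P * R / (P + R)
= 2 * 0.625 * 0.7955 / (0.625 + 0.7955)
= 0.9943 / 1.4205
= 0.7
As percentage: 70.0%

70.0


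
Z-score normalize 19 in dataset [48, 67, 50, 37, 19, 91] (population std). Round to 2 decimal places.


Mean = (48 + 67 + 50 + 37 + 19 + 91) / 6 = 52.0
Variance = sum((x_i - mean)^2) / n = 513.3333
Std = sqrt(513.3333) = 22.6569
Z = (x - mean) / std
= (19 - 52.0) / 22.6569
= -33.0 / 22.6569
= -1.46

-1.46


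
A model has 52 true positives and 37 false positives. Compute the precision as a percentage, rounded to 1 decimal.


Precision = TP / (TP + FP) * 100
= 52 / (52 + 37)
= 52 / 89
= 0.5843
= 58.4%

58.4


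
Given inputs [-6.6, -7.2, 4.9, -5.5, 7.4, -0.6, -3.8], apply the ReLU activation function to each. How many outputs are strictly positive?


ReLU(x) = max(0, x) for each element:
ReLU(-6.6) = 0
ReLU(-7.2) = 0
ReLU(4.9) = 4.9
ReLU(-5.5) = 0
ReLU(7.4) = 7.4
ReLU(-0.6) = 0
ReLU(-3.8) = 0
Active neurons (>0): 2

2


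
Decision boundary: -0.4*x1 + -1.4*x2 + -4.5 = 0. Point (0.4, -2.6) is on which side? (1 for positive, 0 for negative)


Compute -0.4 * 0.4 + -1.4 * -2.6 + -4.5
= -0.16 + 3.64 + -4.5
= -1.02
Since -1.02 < 0, the point is on the negative side.

0


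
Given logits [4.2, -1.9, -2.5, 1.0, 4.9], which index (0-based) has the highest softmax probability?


Softmax is a monotonic transformation, so it preserves the argmax.
We need to find the index of the maximum logit.
Index 0: 4.2
Index 1: -1.9
Index 2: -2.5
Index 3: 1.0
Index 4: 4.9
Maximum logit = 4.9 at index 4

4


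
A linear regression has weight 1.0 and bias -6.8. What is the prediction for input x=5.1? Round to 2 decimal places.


y = 1.0 * 5.1 + (-6.8)
= 5.1 + (-6.8)
= -1.70

-1.70


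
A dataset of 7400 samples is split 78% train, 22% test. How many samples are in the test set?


Train samples = 7400 * 78% = 5772
Test samples = 7400 - 5772
= 1628

1628


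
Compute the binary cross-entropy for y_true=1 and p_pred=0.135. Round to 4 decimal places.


For y=1: Loss = -log(p)
= -log(0.135)
= -(-2.0025)
= 2.0025

2.0025


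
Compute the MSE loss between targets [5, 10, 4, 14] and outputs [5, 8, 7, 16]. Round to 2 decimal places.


Differences: [0, 2, -3, -2]
Squared errors: [0, 4, 9, 4]
Sum of squared errors = 17
MSE = 17 / 4 = 4.25

4.25


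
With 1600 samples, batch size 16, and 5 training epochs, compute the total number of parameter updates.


Iterations per epoch = 1600 / 16 = 100
Total updates = iterations_per_epoch * epochs
= 100 * 5
= 500

500


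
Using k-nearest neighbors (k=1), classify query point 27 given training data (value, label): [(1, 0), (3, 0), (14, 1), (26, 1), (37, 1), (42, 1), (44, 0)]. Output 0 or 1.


Distances from query 27:
Point 26 (class 1): distance = 1
K=1 nearest neighbors: classes = [1]
Votes for class 1: 1 / 1
Majority vote => class 1

1


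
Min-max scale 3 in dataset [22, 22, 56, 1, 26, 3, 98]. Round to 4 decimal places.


Min = 1, Max = 98
Range = 98 - 1 = 97
Scaled = (x - min) / (max - min)
= (3 - 1) / 97
= 2 / 97
= 0.0206

0.0206


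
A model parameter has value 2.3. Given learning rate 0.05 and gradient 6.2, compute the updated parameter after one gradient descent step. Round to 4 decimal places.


w_new = w_old - lr * gradient
= 2.3 - 0.05 * 6.2
= 2.3 - (0.31)
= 1.9900

1.9900


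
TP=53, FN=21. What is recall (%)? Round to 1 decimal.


Recall = TP / (TP + FN) * 100
= 53 / (53 + 21)
= 53 / 74
= 0.7162
= 71.6%

71.6


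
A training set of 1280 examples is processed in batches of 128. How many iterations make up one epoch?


Iterations per epoch = dataset_size / batch_size
= 1280 / 128
= 10

10


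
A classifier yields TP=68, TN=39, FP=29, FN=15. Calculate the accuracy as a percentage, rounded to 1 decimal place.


Accuracy = (TP + TN) / (TP + TN + FP + FN) * 100
= (68 + 39) / (68 + 39 + 29 + 15)
= 107 / 151
= 0.7086
= 70.9%

70.9


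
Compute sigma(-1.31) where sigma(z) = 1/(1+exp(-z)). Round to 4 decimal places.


sigmoid(z) = 1 / (1 + exp(-z))
exp(-(-1.31)) = exp(1.31) = 3.7062
1 + 3.7062 = 4.7062
1 / 4.7062 = 0.2125

0.2125


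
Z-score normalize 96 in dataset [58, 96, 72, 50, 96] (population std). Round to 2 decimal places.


Mean = (58 + 96 + 72 + 50 + 96) / 5 = 74.4
Variance = sum((x_i - mean)^2) / n = 360.64
Std = sqrt(360.64) = 18.9905
Z = (x - mean) / std
= (96 - 74.4) / 18.9905
= 21.6 / 18.9905
= 1.14

1.14


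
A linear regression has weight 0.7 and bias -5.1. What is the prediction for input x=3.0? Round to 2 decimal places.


y = 0.7 * 3.0 + (-5.1)
= 2.1 + (-5.1)
= -3.00

-3.00


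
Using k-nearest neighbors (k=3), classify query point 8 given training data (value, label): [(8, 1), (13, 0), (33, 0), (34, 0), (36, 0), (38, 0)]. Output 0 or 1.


Distances from query 8:
Point 8 (class 1): distance = 0
Point 13 (class 0): distance = 5
Point 33 (class 0): distance = 25
K=3 nearest neighbors: classes = [1, 0, 0]
Votes for class 1: 1 / 3
Majority vote => class 0

0


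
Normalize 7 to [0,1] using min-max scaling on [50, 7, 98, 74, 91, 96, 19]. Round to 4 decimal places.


Min = 7, Max = 98
Range = 98 - 7 = 91
Scaled = (x - min) / (max - min)
= (7 - 7) / 91
= 0 / 91
= 0.0000

0.0000


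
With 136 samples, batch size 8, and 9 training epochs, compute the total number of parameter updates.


Iterations per epoch = 136 / 8 = 17
Total updates = iterations_per_epoch * epochs
= 17 * 9
= 153

153


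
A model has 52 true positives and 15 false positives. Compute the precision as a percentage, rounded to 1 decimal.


Precision = TP / (TP + FP) * 100
= 52 / (52 + 15)
= 52 / 67
= 0.7761
= 77.6%

77.6


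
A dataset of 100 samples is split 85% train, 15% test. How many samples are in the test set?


Train samples = 100 * 85% = 85
Test samples = 100 - 85
= 15

15


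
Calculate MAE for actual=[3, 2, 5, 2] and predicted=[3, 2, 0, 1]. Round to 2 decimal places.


Absolute errors: [0, 0, 5, 1]
Sum of absolute errors = 6
MAE = 6 / 4 = 1.50

1.50


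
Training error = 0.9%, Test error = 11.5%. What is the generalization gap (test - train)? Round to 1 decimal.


Generalization gap = test_error - train_error
= 11.5 - 0.9
= 10.6%
A large gap suggests overfitting.

10.6


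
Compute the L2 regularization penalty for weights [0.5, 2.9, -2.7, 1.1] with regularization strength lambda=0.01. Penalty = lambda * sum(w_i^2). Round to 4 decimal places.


Squaring each weight:
0.5^2 = 0.25
2.9^2 = 8.41
(-2.7)^2 = 7.29
1.1^2 = 1.21
Sum of squares = 17.16
Penalty = 0.01 * 17.16 = 0.1716

0.1716


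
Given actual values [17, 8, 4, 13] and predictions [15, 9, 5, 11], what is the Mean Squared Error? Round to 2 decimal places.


Differences: [2, -1, -1, 2]
Squared errors: [4, 1, 1, 4]
Sum of squared errors = 10
MSE = 10 / 4 = 2.50

2.50


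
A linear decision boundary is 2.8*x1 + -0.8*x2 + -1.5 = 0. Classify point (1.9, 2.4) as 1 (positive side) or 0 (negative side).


Compute 2.8 * 1.9 + -0.8 * 2.4 + -1.5
= 5.32 + -1.92 + -1.5
= 1.9
Since 1.9 >= 0, the point is on the positive side.

1


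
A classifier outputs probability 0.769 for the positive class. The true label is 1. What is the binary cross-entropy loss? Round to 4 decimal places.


For y=1: Loss = -log(p)
= -log(0.769)
= -(-0.2627)
= 0.2627

0.2627


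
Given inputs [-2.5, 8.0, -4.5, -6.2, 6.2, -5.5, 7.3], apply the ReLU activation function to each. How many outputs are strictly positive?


ReLU(x) = max(0, x) for each element:
ReLU(-2.5) = 0
ReLU(8.0) = 8.0
ReLU(-4.5) = 0
ReLU(-6.2) = 0
ReLU(6.2) = 6.2
ReLU(-5.5) = 0
ReLU(7.3) = 7.3
Active neurons (>0): 3

3


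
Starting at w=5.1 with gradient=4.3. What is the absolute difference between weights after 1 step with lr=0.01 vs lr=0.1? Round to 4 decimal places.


With lr=0.01: w_new = 5.1 - 0.01 * 4.3 = 5.057
With lr=0.1: w_new = 5.1 - 0.1 * 4.3 = 4.67
Absolute difference = |5.057 - 4.67|
= 0.3870

0.3870


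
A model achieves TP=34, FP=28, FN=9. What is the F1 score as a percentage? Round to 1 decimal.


Precision = TP / (TP + FP) = 34 / 62 = 0.5484
Recall = TP / (TP + FN) = 34 / 43 = 0.7907
F1 = 2 * P * R / (P + R)
= 2 * 0.5484 * 0.7907 / (0.5484 + 0.7907)
= 0.8672 / 1.3391
= 0.6476
As percentage: 64.8%

64.8


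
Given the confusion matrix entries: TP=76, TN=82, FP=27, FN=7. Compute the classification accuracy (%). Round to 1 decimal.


Accuracy = (TP + TN) / (TP + TN + FP + FN) * 100
= (76 + 82) / (76 + 82 + 27 + 7)
= 158 / 192
= 0.8229
= 82.3%

82.3


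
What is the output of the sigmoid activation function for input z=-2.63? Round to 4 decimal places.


sigmoid(z) = 1 / (1 + exp(-z))
exp(-(-2.63)) = exp(2.63) = 13.8738
1 + 13.8738 = 14.8738
1 / 14.8738 = 0.0672

0.0672


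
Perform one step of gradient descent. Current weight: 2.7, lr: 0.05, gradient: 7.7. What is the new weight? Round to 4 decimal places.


w_new = w_old - lr * gradient
= 2.7 - 0.05 * 7.7
= 2.7 - (0.385)
= 2.3150

2.3150


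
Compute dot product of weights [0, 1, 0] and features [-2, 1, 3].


Element-wise products:
0 * -2 = 0
1 * 1 = 1
0 * 3 = 0
Sum = 0 + 1 + 0
= 1

1


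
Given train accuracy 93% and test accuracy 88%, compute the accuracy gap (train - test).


Gap = train_accuracy - test_accuracy
= 93 - 88
= 5%
This moderate gap may indicate mild overfitting.

5


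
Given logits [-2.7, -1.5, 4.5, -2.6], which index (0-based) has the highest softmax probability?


Softmax is a monotonic transformation, so it preserves the argmax.
We need to find the index of the maximum logit.
Index 0: -2.7
Index 1: -1.5
Index 2: 4.5
Index 3: -2.6
Maximum logit = 4.5 at index 2

2


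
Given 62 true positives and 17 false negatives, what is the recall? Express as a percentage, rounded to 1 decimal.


Recall = TP / (TP + FN) * 100
= 62 / (62 + 17)
= 62 / 79
= 0.7848
= 78.5%

78.5


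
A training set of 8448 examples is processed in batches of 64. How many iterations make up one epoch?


Iterations per epoch = dataset_size / batch_size
= 8448 / 64
= 132

132


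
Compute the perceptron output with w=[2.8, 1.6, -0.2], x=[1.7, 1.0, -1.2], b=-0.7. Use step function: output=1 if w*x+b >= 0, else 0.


z = w . x + b
= 2.8*1.7 + 1.6*1.0 + -0.2*-1.2 + -0.7
= 4.76 + 1.6 + 0.24 + -0.7
= 6.6 + -0.7
= 5.9
Since z = 5.9 >= 0, output = 1

1


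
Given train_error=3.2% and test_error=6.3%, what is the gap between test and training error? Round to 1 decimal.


Generalization gap = test_error - train_error
= 6.3 - 3.2
= 3.1%
A moderate gap.

3.1


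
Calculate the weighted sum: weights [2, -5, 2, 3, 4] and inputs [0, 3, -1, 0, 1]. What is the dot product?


Element-wise products:
2 * 0 = 0
-5 * 3 = -15
2 * -1 = -2
3 * 0 = 0
4 * 1 = 4
Sum = 0 + -15 + -2 + 0 + 4
= -13

-13


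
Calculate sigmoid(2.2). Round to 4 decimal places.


sigmoid(z) = 1 / (1 + exp(-z))
exp(-(2.2)) = exp(-2.2) = 0.1108
1 + 0.1108 = 1.1108
1 / 1.1108 = 0.9002

0.9002


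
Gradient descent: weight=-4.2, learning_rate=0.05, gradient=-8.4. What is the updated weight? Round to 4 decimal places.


w_new = w_old - lr * gradient
= -4.2 - 0.05 * -8.4
= -4.2 - (-0.42)
= -3.7800

-3.7800


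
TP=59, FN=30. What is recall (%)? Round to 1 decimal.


Recall = TP / (TP + FN) * 100
= 59 / (59 + 30)
= 59 / 89
= 0.6629
= 66.3%

66.3


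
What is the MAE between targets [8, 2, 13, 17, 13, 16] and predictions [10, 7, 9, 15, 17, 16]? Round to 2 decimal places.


Absolute errors: [2, 5, 4, 2, 4, 0]
Sum of absolute errors = 17
MAE = 17 / 6 = 2.83

2.83


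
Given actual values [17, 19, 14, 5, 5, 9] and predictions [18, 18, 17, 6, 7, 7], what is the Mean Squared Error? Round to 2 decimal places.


Differences: [-1, 1, -3, -1, -2, 2]
Squared errors: [1, 1, 9, 1, 4, 4]
Sum of squared errors = 20
MSE = 20 / 6 = 3.33

3.33


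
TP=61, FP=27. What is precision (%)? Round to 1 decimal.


Precision = TP / (TP + FP) * 100
= 61 / (61 + 27)
= 61 / 88
= 0.6932
= 69.3%

69.3


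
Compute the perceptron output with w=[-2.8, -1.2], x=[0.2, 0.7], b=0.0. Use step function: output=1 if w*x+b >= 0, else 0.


z = w . x + b
= -2.8*0.2 + -1.2*0.7 + 0.0
= -0.56 + -0.84 + 0.0
= -1.4 + 0.0
= -1.4
Since z = -1.4 < 0, output = 0

0


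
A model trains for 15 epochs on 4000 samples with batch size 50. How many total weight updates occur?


Iterations per epoch = 4000 / 50 = 80
Total updates = iterations_per_epoch * epochs
= 80 * 15
= 1200

1200


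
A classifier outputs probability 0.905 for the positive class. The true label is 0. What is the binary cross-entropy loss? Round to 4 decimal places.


For y=0: Loss = -log(1-p)
= -log(1 - 0.905)
= -log(0.095)
= -(-2.3539)
= 2.3539

2.3539


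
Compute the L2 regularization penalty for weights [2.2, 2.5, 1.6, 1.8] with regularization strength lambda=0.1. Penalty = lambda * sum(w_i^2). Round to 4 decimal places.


Squaring each weight:
2.2^2 = 4.84
2.5^2 = 6.25
1.6^2 = 2.56
1.8^2 = 3.24
Sum of squares = 16.89
Penalty = 0.1 * 16.89 = 1.6890

1.6890


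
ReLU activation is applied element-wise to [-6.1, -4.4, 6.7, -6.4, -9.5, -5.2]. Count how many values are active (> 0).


ReLU(x) = max(0, x) for each element:
ReLU(-6.1) = 0
ReLU(-4.4) = 0
ReLU(6.7) = 6.7
ReLU(-6.4) = 0
ReLU(-9.5) = 0
ReLU(-5.2) = 0
Active neurons (>0): 1

1


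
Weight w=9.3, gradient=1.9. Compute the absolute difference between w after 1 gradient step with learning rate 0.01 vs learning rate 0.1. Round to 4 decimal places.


With lr=0.01: w_new = 9.3 - 0.01 * 1.9 = 9.281
With lr=0.1: w_new = 9.3 - 0.1 * 1.9 = 9.11
Absolute difference = |9.281 - 9.11|
= 0.1710

0.1710


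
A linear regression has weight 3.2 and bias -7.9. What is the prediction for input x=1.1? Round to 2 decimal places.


y = 3.2 * 1.1 + (-7.9)
= 3.52 + (-7.9)
= -4.38

-4.38


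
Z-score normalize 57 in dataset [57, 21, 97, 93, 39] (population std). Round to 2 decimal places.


Mean = (57 + 21 + 97 + 93 + 39) / 5 = 61.4
Variance = sum((x_i - mean)^2) / n = 883.84
Std = sqrt(883.84) = 29.7294
Z = (x - mean) / std
= (57 - 61.4) / 29.7294
= -4.4 / 29.7294
= -0.15

-0.15


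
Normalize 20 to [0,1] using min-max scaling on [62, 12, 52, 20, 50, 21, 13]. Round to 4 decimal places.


Min = 12, Max = 62
Range = 62 - 12 = 50
Scaled = (x - min) / (max - min)
= (20 - 12) / 50
= 8 / 50
= 0.1600

0.1600


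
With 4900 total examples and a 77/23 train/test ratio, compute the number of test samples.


Train samples = 4900 * 77% = 3773
Test samples = 4900 - 3773
= 1127

1127


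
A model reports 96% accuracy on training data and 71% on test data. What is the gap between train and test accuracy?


Gap = train_accuracy - test_accuracy
= 96 - 71
= 25%
This large gap strongly indicates overfitting.

25


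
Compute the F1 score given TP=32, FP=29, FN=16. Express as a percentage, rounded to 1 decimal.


Precision = TP / (TP + FP) = 32 / 61 = 0.5246
Recall = TP / (TP + FN) = 32 / 48 = 0.6667
F1 = 2 * P * R / (P + R)
= 2 * 0.5246 * 0.6667 / (0.5246 + 0.6667)
= 0.6995 / 1.1913
= 0.5872
As percentage: 58.7%

58.7


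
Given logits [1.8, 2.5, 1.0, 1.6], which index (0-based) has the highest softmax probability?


Softmax is a monotonic transformation, so it preserves the argmax.
We need to find the index of the maximum logit.
Index 0: 1.8
Index 1: 2.5
Index 2: 1.0
Index 3: 1.6
Maximum logit = 2.5 at index 1

1


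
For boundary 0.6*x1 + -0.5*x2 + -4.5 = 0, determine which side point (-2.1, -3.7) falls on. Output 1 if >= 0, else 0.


Compute 0.6 * -2.1 + -0.5 * -3.7 + -4.5
= -1.26 + 1.85 + -4.5
= -3.91
Since -3.91 < 0, the point is on the negative side.

0


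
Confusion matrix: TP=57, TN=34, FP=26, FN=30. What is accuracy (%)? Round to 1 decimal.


Accuracy = (TP + TN) / (TP + TN + FP + FN) * 100
= (57 + 34) / (57 + 34 + 26 + 30)
= 91 / 147
= 0.619
= 61.9%

61.9


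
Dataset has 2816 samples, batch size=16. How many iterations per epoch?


Iterations per epoch = dataset_size / batch_size
= 2816 / 16
= 176

176


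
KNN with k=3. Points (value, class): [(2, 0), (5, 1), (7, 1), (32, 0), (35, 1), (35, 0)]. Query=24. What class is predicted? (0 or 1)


Distances from query 24:
Point 32 (class 0): distance = 8
Point 35 (class 0): distance = 11
Point 35 (class 1): distance = 11
K=3 nearest neighbors: classes = [0, 0, 1]
Votes for class 1: 1 / 3
Majority vote => class 0

0


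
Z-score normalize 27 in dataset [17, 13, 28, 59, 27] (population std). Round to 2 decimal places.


Mean = (17 + 13 + 28 + 59 + 27) / 5 = 28.8
Variance = sum((x_i - mean)^2) / n = 260.96
Std = sqrt(260.96) = 16.1543
Z = (x - mean) / std
= (27 - 28.8) / 16.1543
= -1.8 / 16.1543
= -0.11

-0.11


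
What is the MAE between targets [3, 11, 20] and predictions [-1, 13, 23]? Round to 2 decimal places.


Absolute errors: [4, 2, 3]
Sum of absolute errors = 9
MAE = 9 / 3 = 3.00

3.00


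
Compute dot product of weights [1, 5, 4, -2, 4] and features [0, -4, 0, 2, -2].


Element-wise products:
1 * 0 = 0
5 * -4 = -20
4 * 0 = 0
-2 * 2 = -4
4 * -2 = -8
Sum = 0 + -20 + 0 + -4 + -8
= -32

-32


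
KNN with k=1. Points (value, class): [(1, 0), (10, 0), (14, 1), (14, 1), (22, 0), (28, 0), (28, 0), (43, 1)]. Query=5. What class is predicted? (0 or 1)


Distances from query 5:
Point 1 (class 0): distance = 4
K=1 nearest neighbors: classes = [0]
Votes for class 1: 0 / 1
Majority vote => class 0

0


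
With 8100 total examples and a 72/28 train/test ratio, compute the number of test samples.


Train samples = 8100 * 72% = 5832
Test samples = 8100 - 5832
= 2268

2268


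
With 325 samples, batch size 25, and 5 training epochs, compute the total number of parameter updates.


Iterations per epoch = 325 / 25 = 13
Total updates = iterations_per_epoch * epochs
= 13 * 5
= 65

65


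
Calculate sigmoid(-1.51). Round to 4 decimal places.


sigmoid(z) = 1 / (1 + exp(-z))
exp(-(-1.51)) = exp(1.51) = 4.5267
1 + 4.5267 = 5.5267
1 / 5.5267 = 0.1809

0.1809


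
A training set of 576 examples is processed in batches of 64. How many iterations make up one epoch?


Iterations per epoch = dataset_size / batch_size
= 576 / 64
= 9

9


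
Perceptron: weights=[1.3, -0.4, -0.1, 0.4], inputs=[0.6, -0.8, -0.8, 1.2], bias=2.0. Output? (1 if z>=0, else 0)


z = w . x + b
= 1.3*0.6 + -0.4*-0.8 + -0.1*-0.8 + 0.4*1.2 + 2.0
= 0.78 + 0.32 + 0.08 + 0.48 + 2.0
= 1.66 + 2.0
= 3.66
Since z = 3.66 >= 0, output = 1

1


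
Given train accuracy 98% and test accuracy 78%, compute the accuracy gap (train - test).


Gap = train_accuracy - test_accuracy
= 98 - 78
= 20%
This gap suggests the model is overfitting.

20


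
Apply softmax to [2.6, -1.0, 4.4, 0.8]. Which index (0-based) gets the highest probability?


Softmax is a monotonic transformation, so it preserves the argmax.
We need to find the index of the maximum logit.
Index 0: 2.6
Index 1: -1.0
Index 2: 4.4
Index 3: 0.8
Maximum logit = 4.4 at index 2

2


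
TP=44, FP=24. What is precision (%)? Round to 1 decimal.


Precision = TP / (TP + FP) * 100
= 44 / (44 + 24)
= 44 / 68
= 0.6471
= 64.7%

64.7


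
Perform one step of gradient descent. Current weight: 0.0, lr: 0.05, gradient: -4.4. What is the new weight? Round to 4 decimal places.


w_new = w_old - lr * gradient
= 0.0 - 0.05 * -4.4
= 0.0 - (-0.22)
= 0.2200

0.2200


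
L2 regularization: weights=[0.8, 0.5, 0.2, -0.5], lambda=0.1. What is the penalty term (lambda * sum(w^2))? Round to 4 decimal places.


Squaring each weight:
0.8^2 = 0.64
0.5^2 = 0.25
0.2^2 = 0.04
(-0.5)^2 = 0.25
Sum of squares = 1.18
Penalty = 0.1 * 1.18 = 0.1180

0.1180


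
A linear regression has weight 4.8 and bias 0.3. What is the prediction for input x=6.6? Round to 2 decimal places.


y = 4.8 * 6.6 + (0.3)
= 31.68 + (0.3)
= 31.98

31.98


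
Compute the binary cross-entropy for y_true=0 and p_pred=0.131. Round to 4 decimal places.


For y=0: Loss = -log(1-p)
= -log(1 - 0.131)
= -log(0.869)
= -(-0.1404)
= 0.1404

0.1404


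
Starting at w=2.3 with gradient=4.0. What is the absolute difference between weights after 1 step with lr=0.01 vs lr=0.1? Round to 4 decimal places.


With lr=0.01: w_new = 2.3 - 0.01 * 4.0 = 2.26
With lr=0.1: w_new = 2.3 - 0.1 * 4.0 = 1.9
Absolute difference = |2.26 - 1.9|
= 0.3600

0.3600


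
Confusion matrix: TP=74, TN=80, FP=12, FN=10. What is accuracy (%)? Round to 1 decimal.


Accuracy = (TP + TN) / (TP + TN + FP + FN) * 100
= (74 + 80) / (74 + 80 + 12 + 10)
= 154 / 176
= 0.875
= 87.5%

87.5


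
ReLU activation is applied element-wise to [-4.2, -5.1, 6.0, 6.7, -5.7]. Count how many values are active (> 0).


ReLU(x) = max(0, x) for each element:
ReLU(-4.2) = 0
ReLU(-5.1) = 0
ReLU(6.0) = 6.0
ReLU(6.7) = 6.7
ReLU(-5.7) = 0
Active neurons (>0): 2

2


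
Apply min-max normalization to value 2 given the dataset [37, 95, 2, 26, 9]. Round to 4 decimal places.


Min = 2, Max = 95
Range = 95 - 2 = 93
Scaled = (x - min) / (max - min)
= (2 - 2) / 93
= 0 / 93
= 0.0000

0.0000


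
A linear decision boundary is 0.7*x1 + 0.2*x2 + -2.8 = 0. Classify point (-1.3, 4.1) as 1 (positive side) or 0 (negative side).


Compute 0.7 * -1.3 + 0.2 * 4.1 + -2.8
= -0.91 + 0.82 + -2.8
= -2.89
Since -2.89 < 0, the point is on the negative side.

0


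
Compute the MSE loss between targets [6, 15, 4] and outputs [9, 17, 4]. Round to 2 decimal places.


Differences: [-3, -2, 0]
Squared errors: [9, 4, 0]
Sum of squared errors = 13
MSE = 13 / 3 = 4.33

4.33


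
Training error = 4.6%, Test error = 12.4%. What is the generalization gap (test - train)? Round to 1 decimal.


Generalization gap = test_error - train_error
= 12.4 - 4.6
= 7.8%
A moderate gap.

7.8


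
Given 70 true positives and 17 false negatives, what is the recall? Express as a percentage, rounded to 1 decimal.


Recall = TP / (TP + FN) * 100
= 70 / (70 + 17)
= 70 / 87
= 0.8046
= 80.5%

80.5


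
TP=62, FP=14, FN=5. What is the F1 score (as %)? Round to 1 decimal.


Precision = TP / (TP + FP) = 62 / 76 = 0.8158
Recall = TP / (TP + FN) = 62 / 67 = 0.9254
F1 = 2 * P * R / (P + R)
= 2 * 0.8158 * 0.9254 / (0.8158 + 0.9254)
= 1.5098 / 1.7412
= 0.8671
As percentage: 86.7%

86.7


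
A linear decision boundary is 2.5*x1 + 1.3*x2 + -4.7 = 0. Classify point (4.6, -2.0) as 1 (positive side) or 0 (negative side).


Compute 2.5 * 4.6 + 1.3 * -2.0 + -4.7
= 11.5 + -2.6 + -4.7
= 4.2
Since 4.2 >= 0, the point is on the positive side.

1


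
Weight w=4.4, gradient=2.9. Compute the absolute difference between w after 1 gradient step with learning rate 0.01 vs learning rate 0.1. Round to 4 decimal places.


With lr=0.01: w_new = 4.4 - 0.01 * 2.9 = 4.371
With lr=0.1: w_new = 4.4 - 0.1 * 2.9 = 4.11
Absolute difference = |4.371 - 4.11|
= 0.2610

0.2610


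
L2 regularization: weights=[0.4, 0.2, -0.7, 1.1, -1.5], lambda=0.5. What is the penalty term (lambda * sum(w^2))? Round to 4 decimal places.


Squaring each weight:
0.4^2 = 0.16
0.2^2 = 0.04
(-0.7)^2 = 0.49
1.1^2 = 1.21
(-1.5)^2 = 2.25
Sum of squares = 4.15
Penalty = 0.5 * 4.15 = 2.0750

2.0750


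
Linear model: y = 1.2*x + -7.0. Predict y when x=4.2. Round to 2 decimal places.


y = 1.2 * 4.2 + (-7.0)
= 5.04 + (-7.0)
= -1.96

-1.96


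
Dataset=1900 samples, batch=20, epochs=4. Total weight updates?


Iterations per epoch = 1900 / 20 = 95
Total updates = iterations_per_epoch * epochs
= 95 * 4
= 380

380


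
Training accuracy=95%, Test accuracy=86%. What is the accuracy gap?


Gap = train_accuracy - test_accuracy
= 95 - 86
= 9%
This moderate gap may indicate mild overfitting.

9


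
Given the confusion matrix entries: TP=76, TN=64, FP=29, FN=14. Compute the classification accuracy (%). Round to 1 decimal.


Accuracy = (TP + TN) / (TP + TN + FP + FN) * 100
= (76 + 64) / (76 + 64 + 29 + 14)
= 140 / 183
= 0.765
= 76.5%

76.5


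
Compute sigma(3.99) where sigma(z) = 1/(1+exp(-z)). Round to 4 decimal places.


sigmoid(z) = 1 / (1 + exp(-z))
exp(-(3.99)) = exp(-3.99) = 0.0185
1 + 0.0185 = 1.0185
1 / 1.0185 = 0.9818

0.9818


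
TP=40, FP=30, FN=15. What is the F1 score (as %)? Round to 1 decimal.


Precision = TP / (TP + FP) = 40 / 70 = 0.5714
Recall = TP / (TP + FN) = 40 / 55 = 0.7273
F1 = 2 * P * R / (P + R)
= 2 * 0.5714 * 0.7273 / (0.5714 + 0.7273)
= 0.8312 / 1.2987
= 0.64
As percentage: 64.0%

64.0


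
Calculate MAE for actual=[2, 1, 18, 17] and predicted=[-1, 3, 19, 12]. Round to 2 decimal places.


Absolute errors: [3, 2, 1, 5]
Sum of absolute errors = 11
MAE = 11 / 4 = 2.75

2.75


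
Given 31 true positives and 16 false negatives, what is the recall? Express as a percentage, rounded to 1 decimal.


Recall = TP / (TP + FN) * 100
= 31 / (31 + 16)
= 31 / 47
= 0.6596
= 66.0%

66.0


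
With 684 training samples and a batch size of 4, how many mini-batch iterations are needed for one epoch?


Iterations per epoch = dataset_size / batch_size
= 684 / 4
= 171

171


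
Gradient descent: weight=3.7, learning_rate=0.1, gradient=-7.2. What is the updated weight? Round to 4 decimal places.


w_new = w_old - lr * gradient
= 3.7 - 0.1 * -7.2
= 3.7 - (-0.72)
= 4.4200

4.4200


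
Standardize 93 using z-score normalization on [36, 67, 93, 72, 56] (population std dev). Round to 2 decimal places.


Mean = (36 + 67 + 93 + 72 + 56) / 5 = 64.8
Variance = sum((x_i - mean)^2) / n = 351.76
Std = sqrt(351.76) = 18.7553
Z = (x - mean) / std
= (93 - 64.8) / 18.7553
= 28.2 / 18.7553
= 1.50

1.50


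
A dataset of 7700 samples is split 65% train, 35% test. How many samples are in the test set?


Train samples = 7700 * 65% = 5005
Test samples = 7700 - 5005
= 2695

2695
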